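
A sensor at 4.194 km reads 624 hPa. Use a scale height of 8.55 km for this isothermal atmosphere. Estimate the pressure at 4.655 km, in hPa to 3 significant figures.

Between two levels, P₂ = P₁ exp(−Δz/H) with Δz = z₂ − z₁.
Δz = 4655.0 − 4194.0 = 461.00 m; Δz/H = 461.00/8550.0 = 0.053918.
P₂ = 624 × exp(−0.053918) = 624 × 0.94751 = 591.25 hPa.

P ≈ 591 hPa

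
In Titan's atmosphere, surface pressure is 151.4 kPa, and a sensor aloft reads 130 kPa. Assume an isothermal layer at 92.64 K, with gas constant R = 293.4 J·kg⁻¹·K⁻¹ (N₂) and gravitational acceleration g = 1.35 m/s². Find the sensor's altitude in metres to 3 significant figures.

z ≈ 3070 m

Scale height: H = RT/g = 293.4 × 92.64 / 1.35 = 20134 m.
Invert the barometric formula: z = H ln(P₀/P).
P₀/P = 151.4/130 = 1.1646; ln(1.1646) = 0.15238.
z = 20134 × 0.15238 = 3068.0 m.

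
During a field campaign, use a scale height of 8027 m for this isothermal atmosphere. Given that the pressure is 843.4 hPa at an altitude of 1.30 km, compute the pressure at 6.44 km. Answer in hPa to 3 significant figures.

Between two levels, P₂ = P₁ exp(−Δz/H) with Δz = z₂ − z₁.
Δz = 6440.0 − 1300.0 = 5140.0 m; Δz/H = 5140.0/8027.0 = 0.64034.
P₂ = 843.4 × exp(−0.64034) = 843.4 × 0.52711 = 444.56 hPa.

P ≈ 445 hPa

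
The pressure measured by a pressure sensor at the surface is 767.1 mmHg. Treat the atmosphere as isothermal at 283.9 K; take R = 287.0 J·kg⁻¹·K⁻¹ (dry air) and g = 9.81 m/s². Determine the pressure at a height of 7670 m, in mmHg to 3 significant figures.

P ≈ 305 mmHg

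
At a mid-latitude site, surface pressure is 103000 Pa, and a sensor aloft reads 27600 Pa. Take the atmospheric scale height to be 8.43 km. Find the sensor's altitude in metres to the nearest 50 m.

Invert the barometric formula: z = H ln(P₀/P).
P₀/P = 103000/27600 = 3.7319; ln(3.7319) = 1.3169.
z = 8430.0 × 1.3169 = 11101 m.

z ≈ 11100 m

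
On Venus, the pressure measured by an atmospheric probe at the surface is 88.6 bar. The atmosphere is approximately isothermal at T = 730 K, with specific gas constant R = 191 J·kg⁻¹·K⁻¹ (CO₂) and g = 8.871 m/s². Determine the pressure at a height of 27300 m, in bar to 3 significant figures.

Scale height: H = RT/g = 191 × 730 / 8.871 = 15718 m.
Barometric formula: P = P₀ exp(−z/H).
z/H = 27300/15718 = 1.7369; exp(−1.7369) = 0.17607.
P = 88.6 × 0.17607 = 15.600 bar.

P ≈ 15.6 bar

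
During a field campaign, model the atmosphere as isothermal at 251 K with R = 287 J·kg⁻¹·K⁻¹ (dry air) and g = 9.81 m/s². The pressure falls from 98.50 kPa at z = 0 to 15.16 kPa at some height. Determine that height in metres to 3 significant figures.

z ≈ 13700 m

Scale height: H = RT/g = 287 × 251 / 9.81 = 7343.2 m.
Invert the barometric formula: z = H ln(P₀/P).
P₀/P = 98.50/15.16 = 6.4974; ln(6.4974) = 1.8714.
z = 7343.2 × 1.8714 = 13742 m.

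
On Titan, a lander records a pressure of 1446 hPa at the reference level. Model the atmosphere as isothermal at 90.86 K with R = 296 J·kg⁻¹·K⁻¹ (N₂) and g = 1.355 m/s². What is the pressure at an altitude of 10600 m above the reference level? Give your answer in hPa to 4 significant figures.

P ≈ 847.7 hPa

Scale height: H = RT/g = 296 × 90.86 / 1.355 = 19848 m.
Barometric formula: P = P₀ exp(−z/H).
z/H = 10600/19848 = 0.53406; exp(−0.53406) = 0.58622.
P = 1446 × 0.58622 = 847.67 hPa.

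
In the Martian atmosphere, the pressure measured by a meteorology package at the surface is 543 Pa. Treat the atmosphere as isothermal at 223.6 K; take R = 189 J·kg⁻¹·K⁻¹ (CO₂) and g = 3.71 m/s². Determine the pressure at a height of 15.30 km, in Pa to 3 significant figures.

Scale height: H = RT/g = 189 × 223.6 / 3.71 = 11391 m.
Barometric formula: P = P₀ exp(−z/H).
z/H = 15300/11391 = 1.3432; exp(−1.3432) = 0.26101.
P = 543 × 0.26101 = 141.73 Pa.

P ≈ 142 Pa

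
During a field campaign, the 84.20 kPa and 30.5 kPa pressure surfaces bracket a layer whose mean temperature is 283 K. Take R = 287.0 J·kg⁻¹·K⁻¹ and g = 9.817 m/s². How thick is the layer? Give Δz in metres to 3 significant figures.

Hypsometric equation: Δz = (R T̄/g) ln(P₁/P₂).
R T̄/g = 287.0 × 283 / 9.817 = 8273.5 m.
ln(84.20/30.5) = ln(2.7607) = 1.0155.
Δz = 8273.5 × 1.0155 = 8401.7 m.

Δz ≈ 8400 m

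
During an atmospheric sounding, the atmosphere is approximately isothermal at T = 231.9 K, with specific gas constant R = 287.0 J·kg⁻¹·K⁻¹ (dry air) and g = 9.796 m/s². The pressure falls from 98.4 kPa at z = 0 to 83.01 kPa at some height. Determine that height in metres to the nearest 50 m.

Scale height: H = RT/g = 287.0 × 231.9 / 9.796 = 6794.1 m.
Invert the barometric formula: z = H ln(P₀/P).
P₀/P = 98.4/83.01 = 1.1854; ln(1.1854) = 0.17008.
z = 6794.1 × 0.17008 = 1155.5 m.

z ≈ 1150 m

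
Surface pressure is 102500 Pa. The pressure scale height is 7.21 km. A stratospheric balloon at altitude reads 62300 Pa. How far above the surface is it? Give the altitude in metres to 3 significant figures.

Invert the barometric formula: z = H ln(P₀/P).
P₀/P = 102500/62300 = 1.6453; ln(1.6453) = 0.49792.
z = 7210.0 × 0.49792 = 3590.0 m.

z ≈ 3590 m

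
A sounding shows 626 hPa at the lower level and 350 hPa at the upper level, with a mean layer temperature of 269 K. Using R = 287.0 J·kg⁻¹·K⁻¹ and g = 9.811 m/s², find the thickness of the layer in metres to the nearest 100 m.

Δz ≈ 4600 m

Hypsometric equation: Δz = (R T̄/g) ln(P₁/P₂).
R T̄/g = 287.0 × 269 / 9.811 = 7869.0 m.
ln(626/350) = ln(1.7886) = 0.58143.
Δz = 7869.0 × 0.58143 = 4575.3 m.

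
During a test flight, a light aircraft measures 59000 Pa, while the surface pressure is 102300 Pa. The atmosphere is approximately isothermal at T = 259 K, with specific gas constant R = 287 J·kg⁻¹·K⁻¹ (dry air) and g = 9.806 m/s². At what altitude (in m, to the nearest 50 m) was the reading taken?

Scale height: H = RT/g = 287 × 259 / 9.806 = 7580.4 m.
Invert the barometric formula: z = H ln(P₀/P).
P₀/P = 102300/59000 = 1.7339; ln(1.7339) = 0.55037.
z = 7580.4 × 0.55037 = 4172.0 m.

z ≈ 4150 m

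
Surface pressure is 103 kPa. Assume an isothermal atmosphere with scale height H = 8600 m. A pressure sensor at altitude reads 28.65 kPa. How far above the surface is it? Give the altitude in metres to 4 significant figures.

Invert the barometric formula: z = H ln(P₀/P).
P₀/P = 103/28.65 = 3.5951; ln(3.5951) = 1.2796.
z = 8600.0 × 1.2796 = 11005 m.

z ≈ 11000 m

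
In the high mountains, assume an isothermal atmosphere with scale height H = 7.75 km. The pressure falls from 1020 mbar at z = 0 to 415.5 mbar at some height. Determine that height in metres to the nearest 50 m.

z ≈ 6950 m

Invert the barometric formula: z = H ln(P₀/P).
P₀/P = 1020/415.5 = 2.4549; ln(2.4549) = 0.89809.
z = 7750.0 × 0.89809 = 6960.2 m.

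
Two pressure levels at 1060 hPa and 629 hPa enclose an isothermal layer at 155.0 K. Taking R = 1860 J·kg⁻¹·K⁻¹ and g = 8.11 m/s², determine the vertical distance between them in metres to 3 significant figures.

Hypsometric equation: Δz = (R T̄/g) ln(P₁/P₂).
R T̄/g = 1860 × 155.0 / 8.11 = 35549 m.
ln(1060/629) = ln(1.6852) = 0.52188.
Δz = 35549 × 0.52188 = 18552 m.

Δz ≈ 18600 m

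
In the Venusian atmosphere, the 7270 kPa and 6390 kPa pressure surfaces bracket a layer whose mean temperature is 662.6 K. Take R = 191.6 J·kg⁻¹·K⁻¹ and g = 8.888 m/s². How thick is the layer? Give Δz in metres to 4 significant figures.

Δz ≈ 1843 m

Hypsometric equation: Δz = (R T̄/g) ln(P₁/P₂).
R T̄/g = 191.6 × 662.6 / 8.888 = 14284 m.
ln(7270/6390) = ln(1.1377) = 0.12901.
Δz = 14284 × 0.12901 = 1842.8 m.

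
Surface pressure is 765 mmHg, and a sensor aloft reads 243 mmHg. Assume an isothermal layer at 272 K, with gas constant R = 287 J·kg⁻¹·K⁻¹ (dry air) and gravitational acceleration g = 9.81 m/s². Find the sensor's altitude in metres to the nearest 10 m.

z ≈ 9130 m

Scale height: H = RT/g = 287 × 272 / 9.81 = 7957.6 m.
Invert the barometric formula: z = H ln(P₀/P).
P₀/P = 765/243 = 3.1481; ln(3.1481) = 1.1468.
z = 7957.6 × 1.1468 = 9125.8 m.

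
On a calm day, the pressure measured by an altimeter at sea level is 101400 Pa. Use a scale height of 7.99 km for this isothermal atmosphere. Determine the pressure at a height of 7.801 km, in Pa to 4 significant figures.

Barometric formula: P = P₀ exp(−z/H).
z/H = 7801.0/7990.0 = 0.97635; exp(−0.97635) = 0.37668.
P = 101400 × 0.37668 = 38195 Pa.

P ≈ 38200 Pa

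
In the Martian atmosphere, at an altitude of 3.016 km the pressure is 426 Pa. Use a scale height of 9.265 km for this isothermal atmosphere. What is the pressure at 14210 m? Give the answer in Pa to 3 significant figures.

Between two levels, P₂ = P₁ exp(−Δz/H) with Δz = z₂ − z₁.
Δz = 14210 − 3016.0 = 11194 m; Δz/H = 11194/9265.0 = 1.2082.
P₂ = 426 × exp(−1.2082) = 426 × 0.29873 = 127.26 Pa.

P ≈ 127 Pa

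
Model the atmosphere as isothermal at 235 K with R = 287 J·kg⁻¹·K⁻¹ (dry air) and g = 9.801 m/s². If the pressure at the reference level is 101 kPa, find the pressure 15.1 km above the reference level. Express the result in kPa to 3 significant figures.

P ≈ 11.3 kPa

Scale height: H = RT/g = 287 × 235 / 9.801 = 6881.4 m.
Barometric formula: P = P₀ exp(−z/H).
z/H = 15100/6881.4 = 2.1943; exp(−2.1943) = 0.11144.
P = 101 × 0.11144 = 11.255 kPa.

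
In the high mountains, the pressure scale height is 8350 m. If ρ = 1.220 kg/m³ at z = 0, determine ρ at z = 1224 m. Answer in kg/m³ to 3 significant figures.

ρ ≈ 1.05 kg/m³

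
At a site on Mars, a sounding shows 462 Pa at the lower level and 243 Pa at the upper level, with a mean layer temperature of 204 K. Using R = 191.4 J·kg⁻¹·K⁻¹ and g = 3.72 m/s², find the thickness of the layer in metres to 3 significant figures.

Hypsometric equation: Δz = (R T̄/g) ln(P₁/P₂).
R T̄/g = 191.4 × 204 / 3.72 = 10496 m.
ln(462/243) = ln(1.9012) = 0.64249.
Δz = 10496 × 0.64249 = 6743.6 m.

Δz ≈ 6740 m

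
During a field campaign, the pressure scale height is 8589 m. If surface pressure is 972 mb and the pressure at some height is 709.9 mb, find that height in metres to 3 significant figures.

z ≈ 2700 m

Invert the barometric formula: z = H ln(P₀/P).
P₀/P = 972/709.9 = 1.3692; ln(1.3692) = 0.31423.
z = 8589.0 × 0.31423 = 2698.9 m.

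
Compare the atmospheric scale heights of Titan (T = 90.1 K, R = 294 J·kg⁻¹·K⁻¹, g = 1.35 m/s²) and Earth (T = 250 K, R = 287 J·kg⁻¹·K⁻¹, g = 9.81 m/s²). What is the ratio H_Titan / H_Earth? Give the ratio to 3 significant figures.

H_Titan/H_Earth ≈ 2.68

H = RT/g for each body.
H_Titan = 294 × 90.1 / 1.35 = 19622 m.
H_Earth = 287 × 250 / 9.81 = 7314.0 m.
H_Titan/H_Earth = 19622/7314.0 = 2.6828.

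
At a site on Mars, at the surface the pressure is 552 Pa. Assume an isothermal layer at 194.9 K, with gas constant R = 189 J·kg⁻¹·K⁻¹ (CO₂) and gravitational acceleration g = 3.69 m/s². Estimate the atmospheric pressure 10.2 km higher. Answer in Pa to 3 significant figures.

P ≈ 199 Pa

Scale height: H = RT/g = 189 × 194.9 / 3.69 = 9982.7 m.
Barometric formula: P = P₀ exp(−z/H).
z/H = 10200/9982.7 = 1.0218; exp(−1.0218) = 0.35995.
P = 552 × 0.35995 = 198.69 Pa.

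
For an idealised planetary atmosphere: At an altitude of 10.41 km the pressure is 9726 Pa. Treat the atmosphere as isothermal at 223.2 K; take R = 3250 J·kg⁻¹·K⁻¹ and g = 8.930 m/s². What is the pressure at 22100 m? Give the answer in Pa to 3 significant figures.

P ≈ 8420 Pa

Scale height: H = RT/g = 3250 × 223.2 / 8.930 = 81232 m.
Between two levels, P₂ = P₁ exp(−Δz/H) with Δz = z₂ − z₁.
Δz = 22100 − 10410 = 11690 m; Δz/H = 11690/81232 = 0.14391.
P₂ = 9726 × exp(−0.14391) = 9726 × 0.86597 = 8422.4 Pa.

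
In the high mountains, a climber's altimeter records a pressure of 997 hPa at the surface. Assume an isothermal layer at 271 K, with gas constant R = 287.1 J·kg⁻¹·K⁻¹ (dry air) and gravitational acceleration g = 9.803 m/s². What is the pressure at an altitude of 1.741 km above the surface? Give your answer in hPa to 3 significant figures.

P ≈ 801 hPa

Scale height: H = RT/g = 287.1 × 271 / 9.803 = 7936.8 m.
Barometric formula: P = P₀ exp(−z/H).
z/H = 1741.0/7936.8 = 0.21936; exp(−0.21936) = 0.80303.
P = 997 × 0.80303 = 800.62 hPa.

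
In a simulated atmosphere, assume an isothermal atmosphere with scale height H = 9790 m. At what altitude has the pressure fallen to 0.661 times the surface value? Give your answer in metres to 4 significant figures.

z ≈ 4053 m

Set P/P₀ = exp(−z/H) = 0.661, so z = −H ln(0.661).
−ln(0.661) = 0.41400; z = 9790.0 × 0.41400 = 4053.1 m.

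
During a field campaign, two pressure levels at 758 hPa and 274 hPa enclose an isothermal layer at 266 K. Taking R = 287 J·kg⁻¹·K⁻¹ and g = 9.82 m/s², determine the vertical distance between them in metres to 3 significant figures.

Hypsometric equation: Δz = (R T̄/g) ln(P₁/P₂).
R T̄/g = 287 × 266 / 9.82 = 7774.1 m.
ln(758/274) = ln(2.7664) = 1.0175.
Δz = 7774.1 × 1.0175 = 7910.1 m.

Δz ≈ 7910 m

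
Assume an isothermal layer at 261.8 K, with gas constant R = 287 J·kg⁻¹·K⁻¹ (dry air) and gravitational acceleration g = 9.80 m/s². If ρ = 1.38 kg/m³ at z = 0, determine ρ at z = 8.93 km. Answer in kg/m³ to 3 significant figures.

Scale height: H = RT/g = 287 × 261.8 / 9.80 = 7667.0 m.
In an isothermal atmosphere, density decays like pressure: ρ = ρ₀ exp(−z/H).
z/H = 8930.0/7667.0 = 1.1647; exp(−1.1647) = 0.31202.
ρ = 1.38 × 0.31202 = 0.43059 kg/m³.

ρ ≈ 0.431 kg/m³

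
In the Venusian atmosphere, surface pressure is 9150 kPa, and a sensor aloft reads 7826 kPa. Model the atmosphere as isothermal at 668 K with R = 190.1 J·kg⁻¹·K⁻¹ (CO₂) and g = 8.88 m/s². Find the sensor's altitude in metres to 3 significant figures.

Scale height: H = RT/g = 190.1 × 668 / 8.88 = 14300 m.
Invert the barometric formula: z = H ln(P₀/P).
P₀/P = 9150/7826 = 1.1692; ln(1.1692) = 0.15632.
z = 14300 × 0.15632 = 2235.4 m.

z ≈ 2240 m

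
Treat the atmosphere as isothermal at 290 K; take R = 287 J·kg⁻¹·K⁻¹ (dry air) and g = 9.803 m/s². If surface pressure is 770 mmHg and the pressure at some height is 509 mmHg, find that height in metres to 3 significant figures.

z ≈ 3510 m

Scale height: H = RT/g = 287 × 290 / 9.803 = 8490.3 m.
Invert the barometric formula: z = H ln(P₀/P).
P₀/P = 770/509 = 1.5128; ln(1.5128) = 0.41396.
z = 8490.3 × 0.41396 = 3514.6 m.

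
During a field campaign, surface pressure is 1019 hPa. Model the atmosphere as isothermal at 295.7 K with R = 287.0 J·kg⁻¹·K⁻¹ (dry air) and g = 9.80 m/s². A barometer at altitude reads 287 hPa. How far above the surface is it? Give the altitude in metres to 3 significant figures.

z ≈ 11000 m

Scale height: H = RT/g = 287.0 × 295.7 / 9.80 = 8659.8 m.
Invert the barometric formula: z = H ln(P₀/P).
P₀/P = 1019/287 = 3.5505; ln(3.5505) = 1.2671.
z = 8659.8 × 1.2671 = 10973 m.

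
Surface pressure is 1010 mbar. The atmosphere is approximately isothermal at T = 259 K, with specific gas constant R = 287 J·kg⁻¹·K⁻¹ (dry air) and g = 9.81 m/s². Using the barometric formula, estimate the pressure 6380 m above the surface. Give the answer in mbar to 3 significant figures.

Scale height: H = RT/g = 287 × 259 / 9.81 = 7577.3 m.
Barometric formula: P = P₀ exp(−z/H).
z/H = 6380.0/7577.3 = 0.84199; exp(−0.84199) = 0.43085.
P = 1010 × 0.43085 = 435.16 mbar.

P ≈ 435 mbar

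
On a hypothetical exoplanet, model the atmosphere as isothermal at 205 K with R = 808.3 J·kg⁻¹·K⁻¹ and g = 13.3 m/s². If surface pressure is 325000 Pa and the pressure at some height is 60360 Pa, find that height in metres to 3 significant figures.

z ≈ 21000 m

Scale height: H = RT/g = 808.3 × 205 / 13.3 = 12459 m.
Invert the barometric formula: z = H ln(P₀/P).
P₀/P = 325000/60360 = 5.3844; ln(5.3844) = 1.6835.
z = 12459 × 1.6835 = 20975 m.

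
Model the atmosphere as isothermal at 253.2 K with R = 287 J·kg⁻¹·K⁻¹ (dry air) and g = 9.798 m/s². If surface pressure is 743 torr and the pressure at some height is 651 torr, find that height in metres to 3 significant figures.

z ≈ 980 m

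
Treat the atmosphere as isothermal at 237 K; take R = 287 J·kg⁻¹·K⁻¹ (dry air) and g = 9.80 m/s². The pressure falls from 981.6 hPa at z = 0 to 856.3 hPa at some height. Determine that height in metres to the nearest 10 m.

z ≈ 950 m

Scale height: H = RT/g = 287 × 237 / 9.80 = 6940.7 m.
Invert the barometric formula: z = H ln(P₀/P).
P₀/P = 981.6/856.3 = 1.1463; ln(1.1463) = 0.13654.
z = 6940.7 × 0.13654 = 947.68 m.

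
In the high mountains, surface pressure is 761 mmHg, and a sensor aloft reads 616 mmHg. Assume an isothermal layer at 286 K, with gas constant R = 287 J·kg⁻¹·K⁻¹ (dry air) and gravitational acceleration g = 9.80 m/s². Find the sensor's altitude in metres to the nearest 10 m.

Scale height: H = RT/g = 287 × 286 / 9.80 = 8375.7 m.
Invert the barometric formula: z = H ln(P₀/P).
P₀/P = 761/616 = 1.2354; ln(1.2354) = 0.21139.
z = 8375.7 × 0.21139 = 1770.5 m.

z ≈ 1770 m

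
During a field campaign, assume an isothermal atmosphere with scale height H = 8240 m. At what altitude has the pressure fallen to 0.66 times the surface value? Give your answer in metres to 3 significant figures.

z ≈ 3420 m

Set P/P₀ = exp(−z/H) = 0.66, so z = −H ln(0.66).
−ln(0.66) = 0.41552; z = 8240.0 × 0.41552 = 3423.9 m.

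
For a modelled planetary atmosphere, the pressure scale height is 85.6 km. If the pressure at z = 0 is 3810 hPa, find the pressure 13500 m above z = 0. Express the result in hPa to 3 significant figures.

Barometric formula: P = P₀ exp(−z/H).
z/H = 13500/85600 = 0.15771; exp(−0.15771) = 0.85410.
P = 3810 × 0.85410 = 3254.1 hPa.

P ≈ 3250 hPa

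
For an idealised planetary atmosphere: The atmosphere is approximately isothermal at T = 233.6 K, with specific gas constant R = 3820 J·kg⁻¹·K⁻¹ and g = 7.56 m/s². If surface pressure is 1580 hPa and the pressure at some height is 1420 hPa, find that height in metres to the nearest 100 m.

z ≈ 12600 m

Scale height: H = RT/g = 3820 × 233.6 / 7.56 = 118040 m.
Invert the barometric formula: z = H ln(P₀/P).
P₀/P = 1580/1420 = 1.1127; ln(1.1127) = 0.10679.
z = 118040 × 0.10679 = 12605 m.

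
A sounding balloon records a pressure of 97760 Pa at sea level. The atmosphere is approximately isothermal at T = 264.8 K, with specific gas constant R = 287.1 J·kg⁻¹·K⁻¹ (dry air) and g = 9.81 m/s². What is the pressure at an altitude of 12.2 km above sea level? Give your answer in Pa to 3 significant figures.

Scale height: H = RT/g = 287.1 × 264.8 / 9.81 = 7749.7 m.
Barometric formula: P = P₀ exp(−z/H).
z/H = 12200/7749.7 = 1.5743; exp(−1.5743) = 0.20715.
P = 97760 × 0.20715 = 20251 Pa.

P ≈ 20300 Pa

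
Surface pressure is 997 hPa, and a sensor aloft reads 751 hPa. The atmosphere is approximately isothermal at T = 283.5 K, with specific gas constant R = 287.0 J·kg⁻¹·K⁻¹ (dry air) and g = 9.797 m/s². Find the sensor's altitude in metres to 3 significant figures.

Scale height: H = RT/g = 287.0 × 283.5 / 9.797 = 8305.0 m.
Invert the barometric formula: z = H ln(P₀/P).
P₀/P = 997/751 = 1.3276; ln(1.3276) = 0.28337.
z = 8305.0 × 0.28337 = 2353.4 m.

z ≈ 2350 m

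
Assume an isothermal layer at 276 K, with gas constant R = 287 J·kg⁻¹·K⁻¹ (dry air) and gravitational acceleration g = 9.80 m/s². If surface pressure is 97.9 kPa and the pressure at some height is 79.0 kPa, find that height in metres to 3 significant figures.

Scale height: H = RT/g = 287 × 276 / 9.80 = 8082.9 m.
Invert the barometric formula: z = H ln(P₀/P).
P₀/P = 97.9/79.0 = 1.2392; ln(1.2392) = 0.21447.
z = 8082.9 × 0.21447 = 1733.5 m.

z ≈ 1730 m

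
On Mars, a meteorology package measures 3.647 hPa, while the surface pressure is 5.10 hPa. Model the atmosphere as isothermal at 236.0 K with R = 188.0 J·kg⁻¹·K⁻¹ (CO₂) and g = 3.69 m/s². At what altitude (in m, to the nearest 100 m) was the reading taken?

z ≈ 4000 m

Scale height: H = RT/g = 188.0 × 236.0 / 3.69 = 12024 m.
Invert the barometric formula: z = H ln(P₀/P).
P₀/P = 5.10/3.647 = 1.3984; ln(1.3984) = 0.33533.
z = 12024 × 0.33533 = 4032.0 m.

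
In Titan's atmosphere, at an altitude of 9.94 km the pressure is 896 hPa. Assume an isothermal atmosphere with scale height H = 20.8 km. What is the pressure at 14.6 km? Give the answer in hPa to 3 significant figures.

Between two levels, P₂ = P₁ exp(−Δz/H) with Δz = z₂ − z₁.
Δz = 14600 − 9940.0 = 4660.0 m; Δz/H = 4660.0/20800 = 0.22404.
P₂ = 896 × exp(−0.22404) = 896 × 0.79928 = 716.15 hPa.

P ≈ 716 hPa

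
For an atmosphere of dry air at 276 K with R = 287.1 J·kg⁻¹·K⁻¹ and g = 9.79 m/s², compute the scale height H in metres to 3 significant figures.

The scale height of an isothermal atmosphere is H = RT/g.
H = 287.1 × 276 / 9.79 = 79240/9.79 = 8094.0 m.

H ≈ 8090 m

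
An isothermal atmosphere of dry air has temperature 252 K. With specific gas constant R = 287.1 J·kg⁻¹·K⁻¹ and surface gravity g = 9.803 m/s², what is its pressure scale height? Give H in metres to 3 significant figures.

The scale height of an isothermal atmosphere is H = RT/g.
H = 287.1 × 252 / 9.803 = 72349/9.803 = 7380.3 m.

H ≈ 7380 m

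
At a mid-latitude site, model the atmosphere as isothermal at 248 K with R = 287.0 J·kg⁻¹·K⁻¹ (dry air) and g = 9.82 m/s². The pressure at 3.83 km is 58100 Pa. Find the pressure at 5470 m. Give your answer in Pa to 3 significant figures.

P ≈ 46300 Pa

Scale height: H = RT/g = 287.0 × 248 / 9.82 = 7248.1 m.
Between two levels, P₂ = P₁ exp(−Δz/H) with Δz = z₂ − z₁.
Δz = 5470.0 − 3830.0 = 1640.0 m; Δz/H = 1640.0/7248.1 = 0.22627.
P₂ = 58100 × exp(−0.22627) = 58100 × 0.79750 = 46335 Pa.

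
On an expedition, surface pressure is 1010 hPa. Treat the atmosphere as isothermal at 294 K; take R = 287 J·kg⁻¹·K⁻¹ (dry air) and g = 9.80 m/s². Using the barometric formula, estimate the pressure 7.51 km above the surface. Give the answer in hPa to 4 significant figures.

Scale height: H = RT/g = 287 × 294 / 9.80 = 8610.0 m.
Barometric formula: P = P₀ exp(−z/H).
z/H = 7510.0/8610.0 = 0.87224; exp(−0.87224) = 0.41801.
P = 1010 × 0.41801 = 422.19 hPa.

P ≈ 422.2 hPa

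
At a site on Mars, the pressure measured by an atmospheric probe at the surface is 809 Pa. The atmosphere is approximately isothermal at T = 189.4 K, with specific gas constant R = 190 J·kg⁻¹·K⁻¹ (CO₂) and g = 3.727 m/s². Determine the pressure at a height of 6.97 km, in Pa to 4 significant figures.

Scale height: H = RT/g = 190 × 189.4 / 3.727 = 9655.5 m.
Barometric formula: P = P₀ exp(−z/H).
z/H = 6970.0/9655.5 = 0.72187; exp(−0.72187) = 0.48584.
P = 809 × 0.48584 = 393.04 Pa.

P ≈ 393.0 Pa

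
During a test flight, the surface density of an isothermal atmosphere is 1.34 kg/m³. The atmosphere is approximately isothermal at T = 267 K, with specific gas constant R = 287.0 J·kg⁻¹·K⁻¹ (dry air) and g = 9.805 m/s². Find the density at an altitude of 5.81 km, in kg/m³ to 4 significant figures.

Scale height: H = RT/g = 287.0 × 267 / 9.805 = 7815.3 m.
In an isothermal atmosphere, density decays like pressure: ρ = ρ₀ exp(−z/H).
z/H = 5810.0/7815.3 = 0.74341; exp(−0.74341) = 0.47549.
ρ = 1.34 × 0.47549 = 0.63716 kg/m³.

ρ ≈ 0.6372 kg/m³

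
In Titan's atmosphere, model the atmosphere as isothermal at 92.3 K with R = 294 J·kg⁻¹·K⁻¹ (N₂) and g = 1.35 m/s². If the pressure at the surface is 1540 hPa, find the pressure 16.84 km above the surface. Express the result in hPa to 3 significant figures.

P ≈ 666 hPa

Scale height: H = RT/g = 294 × 92.3 / 1.35 = 20101 m.
Barometric formula: P = P₀ exp(−z/H).
z/H = 16840/20101 = 0.83777; exp(−0.83777) = 0.43267.
P = 1540 × 0.43267 = 666.31 hPa.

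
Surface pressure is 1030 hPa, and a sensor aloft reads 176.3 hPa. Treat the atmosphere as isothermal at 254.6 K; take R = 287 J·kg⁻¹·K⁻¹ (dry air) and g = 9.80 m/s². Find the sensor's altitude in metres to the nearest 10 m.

z ≈ 13160 m

Scale height: H = RT/g = 287 × 254.6 / 9.80 = 7456.1 m.
Invert the barometric formula: z = H ln(P₀/P).
P₀/P = 1030/176.3 = 5.8423; ln(5.8423) = 1.7651.
z = 7456.1 × 1.7651 = 13161 m.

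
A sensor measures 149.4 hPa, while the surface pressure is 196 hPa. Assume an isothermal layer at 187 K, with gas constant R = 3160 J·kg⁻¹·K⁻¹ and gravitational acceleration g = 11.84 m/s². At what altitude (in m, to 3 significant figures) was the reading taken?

z ≈ 13500 m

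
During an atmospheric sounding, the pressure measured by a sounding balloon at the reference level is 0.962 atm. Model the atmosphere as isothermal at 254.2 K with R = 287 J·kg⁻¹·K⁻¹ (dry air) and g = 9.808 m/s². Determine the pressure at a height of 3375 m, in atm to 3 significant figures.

Scale height: H = RT/g = 287 × 254.2 / 9.808 = 7438.4 m.
Barometric formula: P = P₀ exp(−z/H).
z/H = 3375.0/7438.4 = 0.45373; exp(−0.45373) = 0.63525.
P = 0.962 × 0.63525 = 0.61111 atm.

P ≈ 0.611 atm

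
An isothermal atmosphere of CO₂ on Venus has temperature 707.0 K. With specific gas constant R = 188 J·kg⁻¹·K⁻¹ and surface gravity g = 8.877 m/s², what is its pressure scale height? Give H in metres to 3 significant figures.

The scale height of an isothermal atmosphere is H = RT/g.
H = 188 × 707.0 / 8.877 = 132920/8.877 = 14974 m.

H ≈ 15000 m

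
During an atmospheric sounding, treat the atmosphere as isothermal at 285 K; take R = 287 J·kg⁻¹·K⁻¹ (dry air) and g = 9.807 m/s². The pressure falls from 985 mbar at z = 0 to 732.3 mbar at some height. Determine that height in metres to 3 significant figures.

z ≈ 2470 m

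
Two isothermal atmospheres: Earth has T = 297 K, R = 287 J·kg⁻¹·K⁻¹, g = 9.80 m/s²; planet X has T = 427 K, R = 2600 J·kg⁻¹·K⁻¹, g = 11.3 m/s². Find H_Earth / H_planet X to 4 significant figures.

H = RT/g for each body.
H_Earth = 287 × 297 / 9.80 = 8697.9 m.
H_planet X = 2600 × 427 / 11.3 = 98248 m.
H_Earth/H_planet X = 8697.9/98248 = 0.088530.

H_Earth/H_planet X ≈ 0.08853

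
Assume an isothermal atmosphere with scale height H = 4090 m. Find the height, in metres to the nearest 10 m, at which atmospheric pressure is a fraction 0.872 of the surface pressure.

z ≈ 560 m

Set P/P₀ = exp(−z/H) = 0.872, so z = −H ln(0.872).
−ln(0.872) = 0.13697; z = 4090.0 × 0.13697 = 560.21 m.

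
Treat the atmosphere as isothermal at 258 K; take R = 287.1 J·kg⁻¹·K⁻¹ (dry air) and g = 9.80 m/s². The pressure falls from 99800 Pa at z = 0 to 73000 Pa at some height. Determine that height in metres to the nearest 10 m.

Scale height: H = RT/g = 287.1 × 258 / 9.80 = 7558.3 m.
Invert the barometric formula: z = H ln(P₀/P).
P₀/P = 99800/73000 = 1.3671; ln(1.3671) = 0.31269.
z = 7558.3 × 0.31269 = 2363.4 m.

z ≈ 2360 m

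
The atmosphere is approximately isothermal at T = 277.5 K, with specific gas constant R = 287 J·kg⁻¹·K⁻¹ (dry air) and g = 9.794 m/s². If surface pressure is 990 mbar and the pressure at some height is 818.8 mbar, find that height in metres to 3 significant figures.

Scale height: H = RT/g = 287 × 277.5 / 9.794 = 8131.8 m.
Invert the barometric formula: z = H ln(P₀/P).
P₀/P = 990/818.8 = 1.2091; ln(1.2091) = 0.18988.
z = 8131.8 × 0.18988 = 1544.1 m.

z ≈ 1540 m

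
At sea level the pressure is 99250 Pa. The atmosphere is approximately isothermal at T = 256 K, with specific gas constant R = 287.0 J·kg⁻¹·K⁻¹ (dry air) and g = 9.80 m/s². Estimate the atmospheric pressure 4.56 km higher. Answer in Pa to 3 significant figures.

Scale height: H = RT/g = 287.0 × 256 / 9.80 = 7497.1 m.
Barometric formula: P = P₀ exp(−z/H).
z/H = 4560.0/7497.1 = 0.60824; exp(−0.60824) = 0.54431.
P = 99250 × 0.54431 = 54023 Pa.

P ≈ 54000 Pa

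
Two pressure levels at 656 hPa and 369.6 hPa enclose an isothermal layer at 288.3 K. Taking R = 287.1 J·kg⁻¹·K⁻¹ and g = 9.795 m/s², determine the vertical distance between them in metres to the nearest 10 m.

Δz ≈ 4850 m

Hypsometric equation: Δz = (R T̄/g) ln(P₁/P₂).
R T̄/g = 287.1 × 288.3 / 9.795 = 8450.3 m.
ln(656/369.6) = ln(1.7749) = 0.57374.
Δz = 8450.3 × 0.57374 = 4848.3 m.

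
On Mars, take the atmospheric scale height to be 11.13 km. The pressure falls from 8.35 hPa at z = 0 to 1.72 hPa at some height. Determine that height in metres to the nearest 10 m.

Invert the barometric formula: z = H ln(P₀/P).
P₀/P = 8.35/1.72 = 4.8547; ln(4.8547) = 1.5799.
z = 11130 × 1.5799 = 17584 m.

z ≈ 17580 m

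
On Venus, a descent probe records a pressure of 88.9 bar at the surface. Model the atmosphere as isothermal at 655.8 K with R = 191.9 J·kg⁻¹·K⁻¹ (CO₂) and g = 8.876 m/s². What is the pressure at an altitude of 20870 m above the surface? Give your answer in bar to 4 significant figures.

Scale height: H = RT/g = 191.9 × 655.8 / 8.876 = 14178 m.
Barometric formula: P = P₀ exp(−z/H).
z/H = 20870/14178 = 1.4720; exp(−1.4720) = 0.22947.
P = 88.9 × 0.22947 = 20.400 bar.

P ≈ 20.40 bar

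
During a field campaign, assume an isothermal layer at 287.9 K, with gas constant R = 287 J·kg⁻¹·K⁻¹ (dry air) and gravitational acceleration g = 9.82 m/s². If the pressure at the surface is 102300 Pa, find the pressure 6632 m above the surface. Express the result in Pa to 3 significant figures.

P ≈ 46500 Pa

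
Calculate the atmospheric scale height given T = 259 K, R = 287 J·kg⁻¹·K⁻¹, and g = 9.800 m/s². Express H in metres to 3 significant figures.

H ≈ 7580 m

The scale height of an isothermal atmosphere is H = RT/g.
H = 287 × 259 / 9.800 = 74333/9.800 = 7585.0 m.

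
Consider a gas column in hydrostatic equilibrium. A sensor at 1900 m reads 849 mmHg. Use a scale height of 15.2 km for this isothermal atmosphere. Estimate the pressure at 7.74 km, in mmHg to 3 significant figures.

Between two levels, P₂ = P₁ exp(−Δz/H) with Δz = z₂ − z₁.
Δz = 7740.0 − 1900.0 = 5840.0 m; Δz/H = 5840.0/15200 = 0.38421.
P₂ = 849 × exp(−0.38421) = 849 × 0.68099 = 578.16 mmHg.

P ≈ 578 mmHg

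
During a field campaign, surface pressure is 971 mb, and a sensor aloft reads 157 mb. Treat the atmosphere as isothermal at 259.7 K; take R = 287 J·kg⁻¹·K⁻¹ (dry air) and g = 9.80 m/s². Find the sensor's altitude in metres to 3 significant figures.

z ≈ 13900 m

Scale height: H = RT/g = 287 × 259.7 / 9.80 = 7605.5 m.
Invert the barometric formula: z = H ln(P₀/P).
P₀/P = 971/157 = 6.1847; ln(6.1847) = 1.8221.
z = 7605.5 × 1.8221 = 13858 m.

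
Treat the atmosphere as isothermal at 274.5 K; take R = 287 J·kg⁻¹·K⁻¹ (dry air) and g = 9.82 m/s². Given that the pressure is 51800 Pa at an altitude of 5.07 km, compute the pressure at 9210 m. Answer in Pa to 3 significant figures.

Scale height: H = RT/g = 287 × 274.5 / 9.82 = 8022.6 m.
Between two levels, P₂ = P₁ exp(−Δz/H) with Δz = z₂ − z₁.
Δz = 9210.0 − 5070.0 = 4140.0 m; Δz/H = 4140.0/8022.6 = 0.51604.
P₂ = 51800 × exp(−0.51604) = 51800 × 0.59688 = 30918 Pa.

P ≈ 30900 Pa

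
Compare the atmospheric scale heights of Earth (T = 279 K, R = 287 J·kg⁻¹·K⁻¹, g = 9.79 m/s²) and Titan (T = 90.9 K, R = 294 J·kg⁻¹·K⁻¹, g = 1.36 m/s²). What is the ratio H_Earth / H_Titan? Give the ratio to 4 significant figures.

H = RT/g for each body.
H_Earth = 287 × 279 / 9.79 = 8179.1 m.
H_Titan = 294 × 90.9 / 1.36 = 19650 m.
H_Earth/H_Titan = 8179.1/19650 = 0.41624.

H_Earth/H_Titan ≈ 0.4162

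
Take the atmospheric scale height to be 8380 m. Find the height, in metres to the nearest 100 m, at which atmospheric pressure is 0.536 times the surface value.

Set P/P₀ = exp(−z/H) = 0.536, so z = −H ln(0.536).
−ln(0.536) = 0.62362; z = 8380.0 × 0.62362 = 5225.9 m.

z ≈ 5200 m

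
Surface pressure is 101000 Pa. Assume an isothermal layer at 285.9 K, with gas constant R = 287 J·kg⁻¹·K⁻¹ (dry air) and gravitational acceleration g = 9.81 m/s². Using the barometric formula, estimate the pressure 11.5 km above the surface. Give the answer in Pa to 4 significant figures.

P ≈ 25540 Pa

Scale height: H = RT/g = 287 × 285.9 / 9.81 = 8364.3 m.
Barometric formula: P = P₀ exp(−z/H).
z/H = 11500/8364.3 = 1.3749; exp(−1.3749) = 0.25286.
P = 101000 × 0.25286 = 25539 Pa.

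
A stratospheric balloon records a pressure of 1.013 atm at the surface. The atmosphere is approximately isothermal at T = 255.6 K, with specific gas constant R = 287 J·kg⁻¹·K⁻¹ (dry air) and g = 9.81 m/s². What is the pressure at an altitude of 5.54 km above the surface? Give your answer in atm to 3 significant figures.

Scale height: H = RT/g = 287 × 255.6 / 9.81 = 7477.8 m.
Barometric formula: P = P₀ exp(−z/H).
z/H = 5540.0/7477.8 = 0.74086; exp(−0.74086) = 0.47670.
P = 1.013 × 0.47670 = 0.48290 atm.

P ≈ 0.483 atm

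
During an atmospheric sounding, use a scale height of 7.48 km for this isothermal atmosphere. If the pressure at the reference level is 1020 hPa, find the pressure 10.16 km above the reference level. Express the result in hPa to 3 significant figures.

P ≈ 262 hPa

Barometric formula: P = P₀ exp(−z/H).
z/H = 10160/7480.0 = 1.3583; exp(−1.3583) = 0.25710.
P = 1020 × 0.25710 = 262.24 hPa.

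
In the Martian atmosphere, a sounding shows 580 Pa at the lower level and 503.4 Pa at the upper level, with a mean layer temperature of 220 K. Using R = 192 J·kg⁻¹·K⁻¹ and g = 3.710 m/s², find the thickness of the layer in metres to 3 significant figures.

Δz ≈ 1610 m

Hypsometric equation: Δz = (R T̄/g) ln(P₁/P₂).
R T̄/g = 192 × 220 / 3.710 = 11385 m.
ln(580/503.4) = ln(1.1522) = 0.14167.
Δz = 11385 × 0.14167 = 1612.9 m.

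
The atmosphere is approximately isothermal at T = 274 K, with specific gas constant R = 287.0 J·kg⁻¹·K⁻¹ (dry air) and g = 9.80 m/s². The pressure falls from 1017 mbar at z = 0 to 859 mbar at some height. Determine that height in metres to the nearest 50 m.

Scale height: H = RT/g = 287.0 × 274 / 9.80 = 8024.3 m.
Invert the barometric formula: z = H ln(P₀/P).
P₀/P = 1017/859 = 1.1839; ln(1.1839) = 0.16881.
z = 8024.3 × 0.16881 = 1354.6 m.

z ≈ 1350 m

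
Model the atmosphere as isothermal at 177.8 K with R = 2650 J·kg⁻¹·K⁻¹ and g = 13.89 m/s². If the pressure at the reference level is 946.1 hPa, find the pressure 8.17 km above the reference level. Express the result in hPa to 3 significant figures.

P ≈ 744 hPa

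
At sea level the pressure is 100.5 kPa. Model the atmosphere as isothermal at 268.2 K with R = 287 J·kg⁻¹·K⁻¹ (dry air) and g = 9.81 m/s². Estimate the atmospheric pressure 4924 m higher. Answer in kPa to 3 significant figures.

P ≈ 53.7 kPa

Scale height: H = RT/g = 287 × 268.2 / 9.81 = 7846.4 m.
Barometric formula: P = P₀ exp(−z/H).
z/H = 4924.0/7846.4 = 0.62755; exp(−0.62755) = 0.53390.
P = 100.5 × 0.53390 = 53.657 kPa.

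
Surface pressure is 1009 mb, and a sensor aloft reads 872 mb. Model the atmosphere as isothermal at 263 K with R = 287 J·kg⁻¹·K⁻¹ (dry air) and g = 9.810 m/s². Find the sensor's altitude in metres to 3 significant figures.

z ≈ 1120 m

Scale height: H = RT/g = 287 × 263 / 9.810 = 7694.3 m.
Invert the barometric formula: z = H ln(P₀/P).
P₀/P = 1009/872 = 1.1571; ln(1.1571) = 0.14592.
z = 7694.3 × 0.14592 = 1122.8 m.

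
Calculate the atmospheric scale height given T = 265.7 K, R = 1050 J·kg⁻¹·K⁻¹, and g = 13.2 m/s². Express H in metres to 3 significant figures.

H ≈ 21100 m

The scale height of an isothermal atmosphere is H = RT/g.
H = 1050 × 265.7 / 13.2 = 278980/13.2 = 21135 m.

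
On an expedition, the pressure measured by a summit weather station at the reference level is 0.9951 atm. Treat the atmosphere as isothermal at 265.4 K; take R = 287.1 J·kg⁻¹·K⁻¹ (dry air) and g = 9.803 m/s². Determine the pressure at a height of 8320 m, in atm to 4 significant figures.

P ≈ 0.3412 atm

Scale height: H = RT/g = 287.1 × 265.4 / 9.803 = 7772.8 m.
Barometric formula: P = P₀ exp(−z/H).
z/H = 8320.0/7772.8 = 1.0704; exp(−1.0704) = 0.34287.
P = 0.9951 × 0.34287 = 0.34119 atm.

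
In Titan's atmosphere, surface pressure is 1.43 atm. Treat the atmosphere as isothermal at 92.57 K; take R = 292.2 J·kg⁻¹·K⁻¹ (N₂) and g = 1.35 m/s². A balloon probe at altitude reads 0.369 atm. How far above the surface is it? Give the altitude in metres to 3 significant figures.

Scale height: H = RT/g = 292.2 × 92.57 / 1.35 = 20036 m.
Invert the barometric formula: z = H ln(P₀/P).
P₀/P = 1.43/0.369 = 3.8753; ln(3.8753) = 1.3546.
z = 20036 × 1.3546 = 27141 m.

z ≈ 27100 m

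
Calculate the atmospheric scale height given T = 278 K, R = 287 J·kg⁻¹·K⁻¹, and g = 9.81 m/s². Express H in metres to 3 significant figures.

The scale height of an isothermal atmosphere is H = RT/g.
H = 287 × 278 / 9.81 = 79786/9.81 = 8133.1 m.

H ≈ 8130 m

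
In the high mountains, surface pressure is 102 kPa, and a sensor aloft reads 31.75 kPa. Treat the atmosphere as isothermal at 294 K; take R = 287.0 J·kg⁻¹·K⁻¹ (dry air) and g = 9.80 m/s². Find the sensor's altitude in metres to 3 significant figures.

Scale height: H = RT/g = 287.0 × 294 / 9.80 = 8610.0 m.
Invert the barometric formula: z = H ln(P₀/P).
P₀/P = 102/31.75 = 3.2126; ln(3.2126) = 1.1671.
z = 8610.0 × 1.1671 = 10049 m.

z ≈ 10000 m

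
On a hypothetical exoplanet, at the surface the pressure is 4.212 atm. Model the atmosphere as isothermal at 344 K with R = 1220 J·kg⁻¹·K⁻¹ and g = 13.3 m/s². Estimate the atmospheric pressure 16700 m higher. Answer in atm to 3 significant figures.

Scale height: H = RT/g = 1220 × 344 / 13.3 = 31555 m.
Barometric formula: P = P₀ exp(−z/H).
z/H = 16700/31555 = 0.52923; exp(−0.52923) = 0.58906.
P = 4.212 × 0.58906 = 2.4811 atm.

P ≈ 2.48 atm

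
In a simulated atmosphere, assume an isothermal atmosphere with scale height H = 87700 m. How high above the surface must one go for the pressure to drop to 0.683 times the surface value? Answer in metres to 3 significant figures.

Set P/P₀ = exp(−z/H) = 0.683, so z = −H ln(0.683).
−ln(0.683) = 0.38126; z = 87700 × 0.38126 = 33437 m.

z ≈ 33400 m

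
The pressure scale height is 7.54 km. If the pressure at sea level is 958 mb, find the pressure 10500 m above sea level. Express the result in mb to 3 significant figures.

P ≈ 238 mb

Barometric formula: P = P₀ exp(−z/H).
z/H = 10500/7540.0 = 1.3926; exp(−1.3926) = 0.24843.
P = 958 × 0.24843 = 238.00 mb.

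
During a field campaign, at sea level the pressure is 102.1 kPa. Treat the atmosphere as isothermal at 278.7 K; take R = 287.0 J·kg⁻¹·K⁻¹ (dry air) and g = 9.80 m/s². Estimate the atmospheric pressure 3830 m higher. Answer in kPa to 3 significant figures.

P ≈ 63.9 kPa

Scale height: H = RT/g = 287.0 × 278.7 / 9.80 = 8161.9 m.
Barometric formula: P = P₀ exp(−z/H).
z/H = 3830.0/8161.9 = 0.46925; exp(−0.46925) = 0.62547.
P = 102.1 × 0.62547 = 63.860 kPa.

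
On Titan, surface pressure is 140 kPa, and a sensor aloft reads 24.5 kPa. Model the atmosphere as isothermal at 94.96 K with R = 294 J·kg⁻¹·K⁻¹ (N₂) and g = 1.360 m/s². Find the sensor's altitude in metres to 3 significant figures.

z ≈ 35800 m

Scale height: H = RT/g = 294 × 94.96 / 1.360 = 20528 m.
Invert the barometric formula: z = H ln(P₀/P).
P₀/P = 140/24.5 = 5.7143; ln(5.7143) = 1.7430.
z = 20528 × 1.7430 = 35780 m.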